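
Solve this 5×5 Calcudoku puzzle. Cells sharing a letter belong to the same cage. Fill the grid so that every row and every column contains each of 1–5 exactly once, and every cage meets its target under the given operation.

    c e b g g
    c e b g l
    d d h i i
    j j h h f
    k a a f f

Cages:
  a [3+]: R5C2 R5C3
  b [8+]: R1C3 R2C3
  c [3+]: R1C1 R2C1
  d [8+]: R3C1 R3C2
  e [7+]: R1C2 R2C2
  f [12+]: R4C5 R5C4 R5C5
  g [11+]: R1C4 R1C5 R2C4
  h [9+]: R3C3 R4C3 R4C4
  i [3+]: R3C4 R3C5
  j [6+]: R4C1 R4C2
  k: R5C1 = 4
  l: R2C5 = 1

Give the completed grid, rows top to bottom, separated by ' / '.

Cage l is a single given cell, which forces R2C5 = 1.
Column 5 now contains 1; hence R3C5 = 2.
Cage k is given, which forces R5C1 = 4.
Cage c needs two cells with sum 3, leaving R1C1 = 1.
Row 2 now contains 1, which forces R2C1 = 2.
2 is placed in row 3, so R3C4 = 1.
2 is placed in column 1, which forces R4C1 = 5.
Cage f has sum 12; hence R4C5 = 4.
Column 1 now contains 5; hence R3C1 = 3.
Cage d's pair has sum 8, which forces R3C2 = 5.
Row 3 already has 5, so R3C3 = 4.
Row 4 already has 4, leaving R4C2 = 1.
Column 2 now contains 1, leaving R5C2 = 2.
Row 5 already has 2; hence R5C3 = 1.
The only place for 2 in row 1 is R1C4.
The 3 cells of cage g must have sum 11, leaving R1C5 = 5.
Cage g needs sum 11, so R2C4 = 4.
Cage h needs sum 9; hence R4C3 = 2.
Column 4 now contains 2, which forces R4C4 = 3.
Column 4 now contains 3; hence R5C4 = 5.
5 is placed in column 5; hence R5C5 = 3.
Cage e needs two cells with sum 7; hence R1C2 = 4.
Row 1 already has 5, leaving R1C3 = 3.
4 is placed in row 2, leaving R2C2 = 3.
Cage b needs two cells with sum 8; hence R2C3 = 5.

1 4 3 2 5 / 2 3 5 4 1 / 3 5 4 1 2 / 5 1 2 3 4 / 4 2 1 5 3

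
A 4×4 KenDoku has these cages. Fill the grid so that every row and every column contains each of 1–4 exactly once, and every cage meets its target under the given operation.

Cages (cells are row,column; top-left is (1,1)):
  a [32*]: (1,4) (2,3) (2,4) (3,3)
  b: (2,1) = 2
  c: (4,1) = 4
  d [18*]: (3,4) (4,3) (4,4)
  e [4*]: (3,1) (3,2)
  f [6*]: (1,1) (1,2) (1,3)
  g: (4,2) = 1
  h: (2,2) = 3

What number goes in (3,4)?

Cage b is given, which forces (2,1) = 2.
Cage h is given, so (2,2) = 3.
The 3 cells of cage d must have product 18, which forces (3,4) = 3.
Cage c is a single given cell, which forces (4,1) = 4.
Cage g is given, so (4,2) = 1.
Cage d needs product 18, leaving (4,3) = 3.
The 3 cells of cage d must have product 18, so (4,4) = 2.
Cage f has product 6, so (1,1) = 3.
1 is placed in column 2, leaving (1,2) = 2.
The 3 cells of cage f must have product 6, which forces (1,3) = 1.
Cage a needs product 32, so (1,4) = 4.
Cage a needs product 32, so (2,3) = 4.
Cage a needs product 32, which forces (2,4) = 1.
4 is placed in column 1, which forces (3,1) = 1.
1 is placed in column 2, so (3,2) = 4.
The 4 cells of cage a must have product 32, which forces (3,3) = 2.
Completed grid: 3 2 1 4 / 2 3 4 1 / 1 4 2 3 / 4 1 3 2.

3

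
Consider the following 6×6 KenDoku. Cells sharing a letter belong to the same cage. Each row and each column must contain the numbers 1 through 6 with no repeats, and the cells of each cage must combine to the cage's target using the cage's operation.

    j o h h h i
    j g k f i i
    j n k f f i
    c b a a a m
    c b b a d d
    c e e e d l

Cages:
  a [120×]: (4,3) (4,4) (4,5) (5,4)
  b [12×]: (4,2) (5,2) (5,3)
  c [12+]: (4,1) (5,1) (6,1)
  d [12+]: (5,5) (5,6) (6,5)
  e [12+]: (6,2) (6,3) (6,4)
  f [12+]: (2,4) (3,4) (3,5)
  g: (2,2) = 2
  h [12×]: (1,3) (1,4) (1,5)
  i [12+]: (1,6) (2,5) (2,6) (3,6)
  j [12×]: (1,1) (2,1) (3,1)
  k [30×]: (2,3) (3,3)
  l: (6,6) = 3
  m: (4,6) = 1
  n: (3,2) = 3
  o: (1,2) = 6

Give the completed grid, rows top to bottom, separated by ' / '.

2 6 4 1 3 5 / 6 2 5 3 1 4 / 1 3 6 4 5 2 / 3 4 2 5 6 1 / 5 1 3 2 4 6 / 4 5 1 6 2 3

O is a freebie, so (1,2) = 6.
G is a freebie, so (2,2) = 2.
Cage n is given, so (3,2) = 3.
Cage m is given, so (4,6) = 1.
L is a freebie, leaving (6,6) = 3.
The 4 cells of cage i must have sum 12, so (2,5) = 1.
Row 4 already has 1, which forces (4,2) = 4.
Cage b needs product 12, so (5,2) = 1.
The 3 cells of cage b must have product 12; hence (5,3) = 3.
Column 2 already has 1, leaving (6,2) = 5.
The only place for 5 in row 1 is (1,6).
Column 6 already has 5, leaving (2,6) = 4.
Cage i has sum 12, which forces (3,6) = 2.
Column 6 now contains 2, which forces (5,6) = 6.
The only place for 2 in row 1 is (1,1).
The 3 cells of cage j must have product 12; hence (2,1) = 6.
6 is placed in row 2; hence (2,3) = 5.
Row 2 now contains 5, so (2,4) = 3.
The 3 cells of cage j must have product 12, leaving (3,1) = 1.
Column 3 already has 5, so (3,3) = 6.
Column 1 now contains 6, which forces (4,1) = 3.
6 is placed in column 3, leaving (4,3) = 2.
The 3 cells of cage c must have sum 12; hence (5,1) = 5.
Column 1 now contains 1, so (6,1) = 4.
6 is placed in column 3, leaving (6,3) = 1.
1 is placed in row 6, which forces (6,4) = 6.
4 is placed in row 6; hence (6,5) = 2.
1 is placed in column 3, which forces (1,3) = 4.
The 3 cells of cage h must have product 12, so (1,4) = 1.
Cage h needs product 12, which forces (1,5) = 3.
Column 4 already has 6, so (4,4) = 5.
Cage a has product 120, which forces (4,5) = 6.
Cage a needs product 120, so (5,4) = 2.
2 is placed in column 5, leaving (5,5) = 4.
Column 4 already has 5, so (3,4) = 4.
Column 5 already has 4, so (3,5) = 5.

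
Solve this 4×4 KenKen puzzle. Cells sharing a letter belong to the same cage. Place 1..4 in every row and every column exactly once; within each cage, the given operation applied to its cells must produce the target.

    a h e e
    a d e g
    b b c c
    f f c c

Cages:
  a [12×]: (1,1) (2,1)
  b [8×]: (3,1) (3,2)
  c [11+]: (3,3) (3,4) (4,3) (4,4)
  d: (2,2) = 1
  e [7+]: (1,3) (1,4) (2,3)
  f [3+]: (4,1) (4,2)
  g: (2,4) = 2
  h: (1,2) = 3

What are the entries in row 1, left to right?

H is a freebie, so (1,2) = 3.
Cage d is given, leaving (2,2) = 1.
G is a freebie, leaving (2,4) = 2.
Column 2 now contains 1, leaving (4,2) = 2.
Row 1 now contains 3, which forces (1,1) = 4.
Cage e needs sum 7, so (1,3) = 2.
The 3 cells of cage e must have sum 7, which forces (1,4) = 1.
Cage a needs two cells with product 12, so (2,1) = 3.
Cage e has sum 7, so (2,3) = 4.
The two cells of cage b must have product 8, so (3,1) = 2.
Column 2 already has 2, so (3,2) = 4.
4 is placed in row 3, which forces (3,4) = 3.
Row 4 now contains 2, leaving (4,1) = 1.
1 is placed in row 4, leaving (4,3) = 3.
3 is placed in column 4, which forces (4,4) = 4.
Row 3 already has 3, leaving (3,3) = 1.
Filled in: 4 3 2 1 / 3 1 4 2 / 2 4 1 3 / 1 2 3 4.

4 3 2 1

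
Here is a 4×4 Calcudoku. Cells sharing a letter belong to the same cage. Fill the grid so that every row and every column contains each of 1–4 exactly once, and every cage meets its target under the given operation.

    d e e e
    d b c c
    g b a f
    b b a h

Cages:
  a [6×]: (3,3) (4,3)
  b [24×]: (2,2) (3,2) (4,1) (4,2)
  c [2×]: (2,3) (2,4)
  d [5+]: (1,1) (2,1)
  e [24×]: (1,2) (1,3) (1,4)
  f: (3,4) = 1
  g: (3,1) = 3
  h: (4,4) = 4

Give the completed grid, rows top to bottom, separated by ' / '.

1 2 4 3 / 4 3 1 2 / 3 4 2 1 / 2 1 3 4

Cage g is given, leaving (3,1) = 3.
Row 3 already has 3, leaving (3,3) = 2.
F is a freebie, so (3,4) = 1.
Column 3 already has 2, which forces (4,3) = 3.
Cage h is a single given cell, which forces (4,4) = 4.
Column 3 now contains 3, leaving (1,3) = 4.
Cage b needs product 24, so (2,2) = 3.
Column 3 already has 2, so (2,3) = 1.
Column 4 already has 1, which forces (2,4) = 2.
Row 3 already has 1, so (3,2) = 4.
Row 1 already has 4, which forces (1,1) = 1.
Column 2 already has 3, which forces (1,2) = 2.
Column 4 now contains 2, so (1,4) = 3.
1 is placed in row 2; hence (2,1) = 4.
Column 1 now contains 1, leaving (4,1) = 2.
Column 2 already has 2, leaving (4,2) = 1.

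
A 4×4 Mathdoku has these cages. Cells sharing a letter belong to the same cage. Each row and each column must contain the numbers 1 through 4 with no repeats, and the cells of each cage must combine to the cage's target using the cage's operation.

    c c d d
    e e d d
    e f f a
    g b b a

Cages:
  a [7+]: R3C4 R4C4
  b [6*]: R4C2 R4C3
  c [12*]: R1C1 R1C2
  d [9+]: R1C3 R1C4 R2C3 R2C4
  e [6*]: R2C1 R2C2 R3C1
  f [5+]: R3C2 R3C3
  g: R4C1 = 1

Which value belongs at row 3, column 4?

3

Cage g is given, so R4C1 = 1.
Cage e has product 6; hence R2C2 = 1.
In row 3, 1 can only go at R3C3, so R3C3 = 1.
Cage d has sum 9, so R1C4 = 1.
Cage f's pair has sum 5; hence R3C2 = 4.
Row 3 already has 4, leaving R3C4 = 3.
Column 4 already has 3, so R4C4 = 4.
Cage c's pair has product 12, leaving R1C1 = 4.
Column 2 already has 4; hence R1C2 = 3.
The 4 cells of cage d must have sum 9; hence R1C3 = 2.
Cage e needs product 6, leaving R2C1 = 3.
Cage d needs sum 9; hence R2C3 = 4.
Column 4 already has 3; hence R2C4 = 2.
Row 3 now contains 3, leaving R3C1 = 2.
3 is placed in column 2, which forces R4C2 = 2.
Column 3 already has 2; hence R4C3 = 3.
The full grid is 4 3 2 1 / 3 1 4 2 / 2 4 1 3 / 1 2 3 4.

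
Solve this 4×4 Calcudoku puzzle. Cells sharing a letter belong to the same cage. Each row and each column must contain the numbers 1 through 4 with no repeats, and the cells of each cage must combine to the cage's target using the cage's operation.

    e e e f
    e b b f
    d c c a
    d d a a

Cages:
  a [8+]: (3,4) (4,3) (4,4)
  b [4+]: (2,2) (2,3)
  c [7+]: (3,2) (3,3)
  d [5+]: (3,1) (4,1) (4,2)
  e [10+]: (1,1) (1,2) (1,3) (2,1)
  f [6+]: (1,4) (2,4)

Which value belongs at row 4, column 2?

2

The only place for 1 in column 4 is (3,4).
Row 3 now contains 1, which forces (3,1) = 2.
Cage d has sum 5, which forces (4,1) = 1.
The 3 cells of cage d must have sum 5, leaving (4,2) = 2.
The 4 cells of cage e must have sum 10; hence (1,1) = 3.
The 4 cells of cage e must have sum 10, which forces (1,2) = 1.
Cage e needs sum 10; hence (1,3) = 2.
Row 1 now contains 2; hence (1,4) = 4.
Column 1 now contains 2, so (2,1) = 4.
Column 2 already has 1, which forces (2,2) = 3.
Row 2 now contains 3, so (2,3) = 1.
4 is placed in column 4, so (2,4) = 2.
3 is placed in column 2; hence (3,2) = 4.
Row 3 already has 4, which forces (3,3) = 3.
3 is placed in column 3, which forces (4,3) = 4.
4 is placed in column 4; hence (4,4) = 3.
Filled in: 3 1 2 4 / 4 3 1 2 / 2 4 3 1 / 1 2 4 3.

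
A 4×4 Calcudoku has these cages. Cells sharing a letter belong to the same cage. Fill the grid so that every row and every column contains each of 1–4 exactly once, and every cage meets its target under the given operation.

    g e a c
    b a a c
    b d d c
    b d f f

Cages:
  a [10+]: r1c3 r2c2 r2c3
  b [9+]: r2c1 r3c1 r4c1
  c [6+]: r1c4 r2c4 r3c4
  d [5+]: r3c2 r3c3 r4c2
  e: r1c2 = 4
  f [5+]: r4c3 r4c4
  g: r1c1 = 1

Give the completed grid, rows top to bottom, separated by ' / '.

1 4 3 2 / 2 3 4 1 / 4 1 2 3 / 3 2 1 4

G is a freebie, leaving r1c1 = 1.
Cage e is given, which forces r1c2 = 4.
4 is placed in row 1, so r1c3 = 3.
Row 1 now contains 3, leaving r1c4 = 2.
Column 2 now contains 4, so r2c2 = 3.
Row 2 already has 3, so r2c4 = 1.
Column 2 now contains 3, leaving r3c2 = 1.
Row 3 now contains 1, leaving r3c3 = 2.
Column 4 now contains 1, which forces r3c4 = 3.
Column 2 now contains 1, leaving r4c2 = 2.
Column 4 now contains 3, leaving r4c4 = 4.
Cage b needs sum 9, leaving r2c1 = 2.
2 is placed in column 3; hence r2c3 = 4.
3 is placed in row 3, leaving r3c1 = 4.
4 is placed in row 4, so r4c1 = 3.
4 is placed in row 4, so r4c3 = 1.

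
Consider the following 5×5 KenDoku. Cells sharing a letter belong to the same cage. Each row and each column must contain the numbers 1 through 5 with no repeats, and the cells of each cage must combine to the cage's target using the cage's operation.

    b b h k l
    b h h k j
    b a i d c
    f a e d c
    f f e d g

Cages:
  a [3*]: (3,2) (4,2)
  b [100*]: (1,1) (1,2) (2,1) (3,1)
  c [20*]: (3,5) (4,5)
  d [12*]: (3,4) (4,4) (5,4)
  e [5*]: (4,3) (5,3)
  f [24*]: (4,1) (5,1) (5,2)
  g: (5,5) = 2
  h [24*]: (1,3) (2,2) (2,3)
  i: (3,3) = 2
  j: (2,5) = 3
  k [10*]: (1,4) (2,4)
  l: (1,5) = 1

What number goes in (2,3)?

Cage b has product 100; hence (1,2) = 5.
Row 1 already has 5, so (1,4) = 2.
L is a freebie, which forces (1,5) = 1.
2 is placed in column 4, which forces (2,4) = 5.
Cage j is given, leaving (2,5) = 3.
Cage i is a single given cell, which forces (3,3) = 2.
Cage g is given, which forces (5,5) = 2.
1 is placed in row 1; hence (1,1) = 4.
Cage h has product 24; hence (1,3) = 3.
The 4 cells of cage b must have product 100, so (2,1) = 1.
Cage h needs product 24; hence (2,2) = 2.
2 is placed in column 3, which forces (2,3) = 4.
Cage b has product 100, so (3,1) = 5.
5 is placed in row 3, so (3,5) = 4.
The 3 cells of cage f must have product 24, leaving (4,1) = 2.
4 is placed in column 5, so (4,5) = 5.
4 is placed in column 1, so (5,1) = 3.
Row 5 now contains 3, leaving (5,2) = 4.
Row 5 now contains 4, leaving (5,4) = 1.
Column 4 already has 1, which forces (3,4) = 3.
Row 4 already has 5, leaving (4,3) = 1.
Cage d needs product 12, which forces (4,4) = 4.
Row 5 now contains 1, leaving (5,3) = 5.
Row 3 now contains 3, so (3,2) = 1.
Row 4 now contains 1, leaving (4,2) = 3.
The full grid is 4 5 3 2 1 / 1 2 4 5 3 / 5 1 2 3 4 / 2 3 1 4 5 / 3 4 5 1 2.

4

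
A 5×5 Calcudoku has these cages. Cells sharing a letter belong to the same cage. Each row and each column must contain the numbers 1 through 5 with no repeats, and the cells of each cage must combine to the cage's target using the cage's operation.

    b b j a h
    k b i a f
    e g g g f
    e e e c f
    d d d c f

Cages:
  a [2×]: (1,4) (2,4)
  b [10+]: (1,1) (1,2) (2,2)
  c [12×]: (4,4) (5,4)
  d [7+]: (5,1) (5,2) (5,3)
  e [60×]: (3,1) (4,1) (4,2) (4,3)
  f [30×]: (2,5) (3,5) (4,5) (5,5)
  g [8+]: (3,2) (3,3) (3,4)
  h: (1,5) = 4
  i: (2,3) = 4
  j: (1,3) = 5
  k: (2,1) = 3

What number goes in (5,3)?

2

Cage j is a single given cell, leaving (1,3) = 5.
H is a freebie, which forces (1,5) = 4.
Cage k is given, so (2,1) = 3.
Cage i is a single given cell; hence (2,3) = 4.
The 3 cells of cage b must have sum 10, which forces (1,1) = 2.
The 3 cells of cage b must have sum 10; hence (1,2) = 3.
Row 1 already has 2; hence (1,4) = 1.
The 3 cells of cage b must have sum 10, so (2,2) = 5.
Column 4 now contains 1, which forces (2,4) = 2.
Row 2 now contains 2, so (2,5) = 1.
Cage e has product 60, leaving (4,3) = 3.
Row 4 now contains 3, which forces (4,4) = 4.
Column 4 already has 4, so (5,4) = 3.
Cage e needs product 60; hence (3,1) = 4.
Column 4 already has 3, so (3,4) = 5.
Cage f has product 30; hence (3,5) = 3.
The 4 cells of cage e must have product 60, so (4,1) = 5.
Row 4 already has 4; hence (4,2) = 1.
Row 4 now contains 5, leaving (4,5) = 2.
Column 1 now contains 4, so (5,1) = 1.
Row 5 now contains 1, so (5,3) = 2.
Column 5 now contains 2, leaving (5,5) = 5.
1 is placed in column 2, so (3,2) = 2.
Column 3 now contains 2, which forces (3,3) = 1.
2 is placed in row 5, which forces (5,2) = 4.
The full grid is 2 3 5 1 4 / 3 5 4 2 1 / 4 2 1 5 3 / 5 1 3 4 2 / 1 4 2 3 5.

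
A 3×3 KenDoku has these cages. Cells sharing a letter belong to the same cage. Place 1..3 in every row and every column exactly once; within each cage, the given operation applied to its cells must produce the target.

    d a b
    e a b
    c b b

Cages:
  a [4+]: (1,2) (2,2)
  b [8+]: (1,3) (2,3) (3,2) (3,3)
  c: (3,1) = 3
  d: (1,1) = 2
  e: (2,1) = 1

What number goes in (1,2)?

1

D is a freebie; hence (1,1) = 2.
E is a freebie, which forces (2,1) = 1.
Row 2 already has 1, which forces (2,2) = 3.
Row 2 already has 3, which forces (2,3) = 2.
C is a freebie, which forces (3,1) = 3.
Cage b needs sum 8, which forces (3,2) = 2.
Row 3 now contains 3, leaving (3,3) = 1.
Column 2 now contains 3, which forces (1,2) = 1.
1 is placed in column 3, leaving (1,3) = 3.
Filled in: 2 1 3 / 1 3 2 / 3 2 1.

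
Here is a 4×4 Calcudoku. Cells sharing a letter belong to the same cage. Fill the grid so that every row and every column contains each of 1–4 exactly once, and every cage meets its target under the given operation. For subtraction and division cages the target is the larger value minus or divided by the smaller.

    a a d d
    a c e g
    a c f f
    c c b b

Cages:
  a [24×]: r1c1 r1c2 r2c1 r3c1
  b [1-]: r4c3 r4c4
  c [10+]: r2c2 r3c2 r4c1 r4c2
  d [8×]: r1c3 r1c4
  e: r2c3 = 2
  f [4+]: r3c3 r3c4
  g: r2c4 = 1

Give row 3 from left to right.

Cage e is a single given cell, which forces r2c3 = 2.
Cage g is given, leaving r2c4 = 1.
Column 4 now contains 1, which forces r3c4 = 3.
2 is placed in column 3, leaving r1c3 = 4.
Cage d's pair has product 8, so r1c4 = 2.
3 is placed in row 3, which forces r3c3 = 1.
Column 3 already has 1, which forces r4c3 = 3.
2 is placed in column 4, which forces r4c4 = 4.
Cage a needs product 24, which forces r2c1 = 4.
The 4 cells of cage c must have sum 10, which forces r2c2 = 3.
Cage a needs product 24, which forces r3c1 = 2.
Cage c needs sum 10, leaving r3c2 = 4.
Column 1 now contains 2, which forces r4c1 = 1.
Row 4 now contains 1, so r4c2 = 2.
1 is placed in column 1, leaving r1c1 = 3.
3 is placed in column 2, so r1c2 = 1.
Completed grid: 3 1 4 2 / 4 3 2 1 / 2 4 1 3 / 1 2 3 4.

2 4 1 3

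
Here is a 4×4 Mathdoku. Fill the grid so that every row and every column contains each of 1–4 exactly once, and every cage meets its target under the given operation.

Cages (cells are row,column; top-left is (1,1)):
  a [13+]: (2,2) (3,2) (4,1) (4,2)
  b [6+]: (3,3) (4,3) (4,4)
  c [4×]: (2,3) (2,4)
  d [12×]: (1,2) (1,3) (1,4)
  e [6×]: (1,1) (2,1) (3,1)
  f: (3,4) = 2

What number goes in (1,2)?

1

F is a freebie, which forces (3,4) = 2.
The 4 cells of cage a must have sum 13; hence (4,1) = 4.
Cage b needs sum 6, leaving (4,3) = 2.
The 4 cells of cage a must have sum 13, leaving (2,2) = 2.
Cage a has sum 13, so (3,2) = 4.
Row 4 now contains 2; hence (4,2) = 3.
3 is placed in row 4, which forces (4,4) = 1.
Cage e has product 6, leaving (1,1) = 2.
Column 2 already has 3, so (1,2) = 1.
The two cells of cage c must have product 4, so (2,3) = 1.
Column 4 now contains 1, so (2,4) = 4.
The 3 cells of cage b must have sum 6, leaving (3,3) = 3.
Column 3 already has 3; hence (1,3) = 4.
Column 4 already has 4, which forces (1,4) = 3.
Row 2 now contains 1, leaving (2,1) = 3.
3 is placed in row 3, so (3,1) = 1.
Completed grid: 2 1 4 3 / 3 2 1 4 / 1 4 3 2 / 4 3 2 1.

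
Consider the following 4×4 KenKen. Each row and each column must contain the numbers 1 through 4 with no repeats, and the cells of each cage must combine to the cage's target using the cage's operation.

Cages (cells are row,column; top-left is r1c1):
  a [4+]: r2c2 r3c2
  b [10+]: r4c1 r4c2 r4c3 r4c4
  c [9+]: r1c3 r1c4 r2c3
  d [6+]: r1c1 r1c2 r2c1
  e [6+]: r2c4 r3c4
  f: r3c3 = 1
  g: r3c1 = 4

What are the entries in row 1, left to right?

1 2 4 3

Cage g is given, so r3c1 = 4.
Cage f is given, so r3c3 = 1.
4 is placed in row 3, which forces r3c4 = 2.
The two cells of cage a must have sum 4; hence r2c2 = 1.
Column 4 now contains 2; hence r2c4 = 4.
Row 3 now contains 1, which forces r3c2 = 3.
The 3 cells of cage d must have sum 6, leaving r1c1 = 1.
Column 2 already has 3, which forces r1c2 = 2.
Cage c needs sum 9, which forces r1c3 = 4.
Column 4 now contains 4, so r1c4 = 3.
The 3 cells of cage d must have sum 6, so r2c1 = 3.
Cage c has sum 9, so r2c3 = 2.
Column 1 already has 3, which forces r4c1 = 2.
2 is placed in column 2, which forces r4c2 = 4.
Column 3 now contains 2; hence r4c3 = 3.
Column 4 now contains 3, so r4c4 = 1.
Completed grid: 1 2 4 3 / 3 1 2 4 / 4 3 1 2 / 2 4 3 1.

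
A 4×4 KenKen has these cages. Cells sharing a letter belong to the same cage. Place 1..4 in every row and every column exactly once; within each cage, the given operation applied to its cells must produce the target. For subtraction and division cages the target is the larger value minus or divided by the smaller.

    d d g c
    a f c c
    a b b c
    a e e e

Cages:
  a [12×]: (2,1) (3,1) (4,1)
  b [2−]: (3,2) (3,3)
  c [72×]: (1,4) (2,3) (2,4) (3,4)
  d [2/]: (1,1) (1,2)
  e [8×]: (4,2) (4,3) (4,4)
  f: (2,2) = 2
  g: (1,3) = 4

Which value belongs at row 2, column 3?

3

Cage g is a single given cell, which forces (1,3) = 4.
F is a freebie; hence (2,2) = 2.
The 4 cells of cage c must have product 72; hence (2,3) = 3.
2 is placed in row 2; hence (2,4) = 4.
Cage d needs two cells with quotient 2; hence (1,1) = 2.
Column 2 now contains 2, which forces (1,2) = 1.
Row 1 now contains 2, so (1,4) = 3.
Row 2 already has 4, leaving (2,1) = 1.
Column 4 already has 3, leaving (3,4) = 2.
Cage e needs product 8; hence (4,2) = 4.
Column 4 now contains 2, leaving (4,4) = 1.
The 3 cells of cage a must have product 12, leaving (3,1) = 4.
Column 2 now contains 4, so (3,2) = 3.
Row 3 already has 2, leaving (3,3) = 1.
4 is placed in row 4, which forces (4,1) = 3.
Row 4 now contains 1; hence (4,3) = 2.
Filled in: 2 1 4 3 / 1 2 3 4 / 4 3 1 2 / 3 4 2 1.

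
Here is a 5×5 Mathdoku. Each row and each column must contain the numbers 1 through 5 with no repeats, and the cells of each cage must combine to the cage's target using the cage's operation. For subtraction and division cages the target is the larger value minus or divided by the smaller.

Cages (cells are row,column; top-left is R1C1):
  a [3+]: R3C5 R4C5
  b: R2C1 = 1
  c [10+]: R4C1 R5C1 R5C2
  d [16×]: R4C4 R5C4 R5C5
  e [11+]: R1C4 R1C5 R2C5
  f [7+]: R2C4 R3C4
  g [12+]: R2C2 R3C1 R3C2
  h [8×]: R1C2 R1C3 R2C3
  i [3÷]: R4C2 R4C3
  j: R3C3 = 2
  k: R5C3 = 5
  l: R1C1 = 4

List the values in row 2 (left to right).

Cage l is a single given cell, leaving R1C1 = 4.
Cage b is a single given cell, so R2C1 = 1.
Cage j is a single given cell, leaving R3C3 = 2.
Row 3 already has 2, which forces R3C5 = 1.
Column 5 already has 1, which forces R4C5 = 2.
Cage k is given, which forces R5C3 = 5.
Column 5 already has 2, so R5C5 = 4.
Cage h needs product 8, leaving R1C2 = 2.
Column 3 now contains 2, leaving R1C3 = 1.
Cage e needs sum 11, so R1C4 = 3.
The 3 cells of cage e must have sum 11; hence R1C5 = 5.
Column 3 now contains 2, so R2C3 = 4.
Row 2 already has 4, leaving R2C4 = 2.
Cage e needs sum 11, leaving R2C5 = 3.
Cage c has sum 10, so R4C1 = 5.
1 is placed in column 3, leaving R4C3 = 3.
Row 4 now contains 2, so R4C4 = 4.
2 is placed in column 2, which forces R5C2 = 3.
4 is placed in row 5, leaving R5C4 = 1.
Row 2 already has 3, which forces R2C2 = 5.
Column 1 now contains 5, which forces R3C1 = 3.
Cage g needs sum 12, which forces R3C2 = 4.
Column 4 already has 4, which forces R3C4 = 5.
Row 4 now contains 3, which forces R4C2 = 1.
Row 5 now contains 3, which forces R5C1 = 2.
Completed grid: 4 2 1 3 5 / 1 5 4 2 3 / 3 4 2 5 1 / 5 1 3 4 2 / 2 3 5 1 4.

1 5 4 2 3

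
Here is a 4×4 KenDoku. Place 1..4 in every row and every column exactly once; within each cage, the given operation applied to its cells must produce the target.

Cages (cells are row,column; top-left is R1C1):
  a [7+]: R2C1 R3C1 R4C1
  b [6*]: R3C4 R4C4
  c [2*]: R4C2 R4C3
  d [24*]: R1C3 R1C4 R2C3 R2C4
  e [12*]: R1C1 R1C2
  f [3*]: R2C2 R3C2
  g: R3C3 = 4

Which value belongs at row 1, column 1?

Cage g is given, which forces R3C3 = 4.
The only place for 3 in row 4 is R4C4.
Column 4 already has 3, which forces R3C4 = 2.
Row 3 now contains 2, leaving R3C1 = 1.
Row 3 already has 1, so R3C2 = 3.
Cage e's pair has product 12, which forces R1C1 = 3.
Column 2 now contains 3, which forces R1C2 = 4.
Row 1 now contains 3, leaving R1C3 = 2.
4 is placed in row 1, leaving R1C4 = 1.
Column 2 now contains 3, leaving R2C2 = 1.
2 is placed in column 3, leaving R2C3 = 3.
Column 4 now contains 1, so R2C4 = 4.
Column 2 now contains 1, so R4C2 = 2.
2 is placed in column 3, so R4C3 = 1.
Row 2 already has 4, which forces R2C1 = 2.
Row 4 now contains 2, so R4C1 = 4.
Completed grid: 3 4 2 1 / 2 1 3 4 / 1 3 4 2 / 4 2 1 3.

3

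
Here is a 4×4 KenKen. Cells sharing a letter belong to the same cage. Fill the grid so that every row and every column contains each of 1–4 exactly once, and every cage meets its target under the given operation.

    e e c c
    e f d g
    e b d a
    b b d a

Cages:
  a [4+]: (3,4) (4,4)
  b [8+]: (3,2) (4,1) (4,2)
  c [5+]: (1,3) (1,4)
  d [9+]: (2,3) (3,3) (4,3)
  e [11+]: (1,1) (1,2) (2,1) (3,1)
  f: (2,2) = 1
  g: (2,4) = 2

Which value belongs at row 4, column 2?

Cage f is a single given cell, so (2,2) = 1.
Cage g is given, so (2,4) = 2.
In column 3, 1 can only go at (1,3), so (1,3) = 1.
Cage c's pair has sum 5, so (1,4) = 4.
The 4 cells of cage e must have sum 11, leaving (1,1) = 3.
Cage e needs sum 11, so (1,2) = 2.
The 4 cells of cage e must have sum 11, leaving (2,1) = 4.
Row 2 already has 4, which forces (2,3) = 3.
The 4 cells of cage e must have sum 11, leaving (3,1) = 2.
Row 3 already has 2, which forces (3,3) = 4.
2 is placed in column 1; hence (4,1) = 1.
Column 3 now contains 4, which forces (4,3) = 2.
Row 4 now contains 1, leaving (4,4) = 3.
Row 3 already has 4, leaving (3,2) = 3.
3 is placed in column 4, leaving (3,4) = 1.
Row 4 already has 3; hence (4,2) = 4.
Filled in: 3 2 1 4 / 4 1 3 2 / 2 3 4 1 / 1 4 2 3.

4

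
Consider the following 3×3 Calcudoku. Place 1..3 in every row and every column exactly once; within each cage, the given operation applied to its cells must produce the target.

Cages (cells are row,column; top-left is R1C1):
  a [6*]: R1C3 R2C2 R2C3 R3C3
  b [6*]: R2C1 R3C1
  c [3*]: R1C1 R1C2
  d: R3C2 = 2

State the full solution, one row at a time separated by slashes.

The 4 cells of cage a must have product 6; hence R2C2 = 1.
Cage d is a single given cell, leaving R3C2 = 2.
The two cells of cage c must have product 3, leaving R1C1 = 1.
Column 2 now contains 1, leaving R1C2 = 3.
Row 1 now contains 3, which forces R1C3 = 2.
Cage b needs two cells with product 6, which forces R2C1 = 2.
Column 3 now contains 2, so R2C3 = 3.
2 is placed in row 3, so R3C1 = 3.
Column 3 now contains 3, leaving R3C3 = 1.

1 3 2 / 2 1 3 / 3 2 1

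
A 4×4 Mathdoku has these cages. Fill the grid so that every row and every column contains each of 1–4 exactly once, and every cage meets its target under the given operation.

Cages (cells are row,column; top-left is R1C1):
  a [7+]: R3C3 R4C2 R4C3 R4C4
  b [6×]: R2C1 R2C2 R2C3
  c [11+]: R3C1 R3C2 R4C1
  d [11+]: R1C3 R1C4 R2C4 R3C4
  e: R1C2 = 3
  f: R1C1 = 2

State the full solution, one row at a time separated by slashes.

2 3 4 1 / 1 2 3 4 / 3 4 1 2 / 4 1 2 3

Cage f is a single given cell, which forces R1C1 = 2.
Cage e is given, which forces R1C2 = 3.
Row 1 already has 3, so R1C3 = 4.
Row 1 already has 4, leaving R1C4 = 1.
The 3 cells of cage c must have sum 11, which forces R3C1 = 3.
Cage c has sum 11; hence R3C2 = 4.
Cage a has sum 7, which forces R3C3 = 1.
Row 3 already has 4, which forces R3C4 = 2.
The 3 cells of cage c must have sum 11; hence R4C1 = 4.
Column 4 already has 2, which forces R4C4 = 3.
Column 1 already has 3, leaving R2C1 = 1.
Cage b needs product 6; hence R2C2 = 2.
Cage b needs product 6; hence R2C3 = 3.
Column 4 now contains 3; hence R2C4 = 4.
Cage a has sum 7, which forces R4C2 = 1.
Row 4 now contains 3; hence R4C3 = 2.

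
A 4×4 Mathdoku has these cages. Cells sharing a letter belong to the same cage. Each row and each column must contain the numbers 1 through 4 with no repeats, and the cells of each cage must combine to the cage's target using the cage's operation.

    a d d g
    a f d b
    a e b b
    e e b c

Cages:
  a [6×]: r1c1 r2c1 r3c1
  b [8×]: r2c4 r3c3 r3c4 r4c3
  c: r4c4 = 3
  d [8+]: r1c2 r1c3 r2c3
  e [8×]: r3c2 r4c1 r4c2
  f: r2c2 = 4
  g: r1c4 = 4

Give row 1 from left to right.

1 3 2 4

Cage g is a single given cell, so r1c4 = 4.
Cage f is given, which forces r2c2 = 4.
Cage c is a single given cell; hence r4c4 = 3.
Cage d needs sum 8, leaving r1c2 = 3.
Cage d has sum 8; hence r1c3 = 2.
Cage d has sum 8, which forces r2c3 = 3.
Cage e needs product 8; hence r4c1 = 4.
4 is placed in row 4; hence r4c3 = 1.
Row 1 already has 2, leaving r1c1 = 1.
Cage a has product 6; hence r2c1 = 2.
2 is placed in row 2; hence r2c4 = 1.
Cage a has product 6; hence r3c1 = 3.
Cage e needs product 8, so r3c2 = 1.
1 is placed in column 3; hence r3c3 = 4.
1 is placed in column 4, which forces r3c4 = 2.
1 is placed in row 4, so r4c2 = 2.
Filled in: 1 3 2 4 / 2 4 3 1 / 3 1 4 2 / 4 2 1 3.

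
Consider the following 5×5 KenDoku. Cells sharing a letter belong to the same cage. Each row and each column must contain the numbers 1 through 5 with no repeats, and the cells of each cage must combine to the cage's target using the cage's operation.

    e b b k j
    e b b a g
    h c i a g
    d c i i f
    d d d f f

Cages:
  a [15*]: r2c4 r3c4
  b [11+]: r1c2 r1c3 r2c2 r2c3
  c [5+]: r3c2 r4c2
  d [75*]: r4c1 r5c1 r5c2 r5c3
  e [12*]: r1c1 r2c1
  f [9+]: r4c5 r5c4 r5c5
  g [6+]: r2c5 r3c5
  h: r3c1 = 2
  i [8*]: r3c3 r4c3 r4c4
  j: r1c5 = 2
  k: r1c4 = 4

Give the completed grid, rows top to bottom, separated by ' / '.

Cage k is given; hence r1c4 = 4.
J is a freebie, which forces r1c5 = 2.
Cage h is a single given cell, so r3c1 = 2.
The 4 cells of cage d must have product 75; hence r4c1 = 5.
Row 1 now contains 4, which forces r1c1 = 3.
The two cells of cage e must have product 12, leaving r2c1 = 4.
Column 1 now contains 3, so r5c1 = 1.
Row 2 needs a 1, and only r2c5 is open for it.
1 is placed in column 5; hence r3c5 = 5.
The 3 cells of cage f must have sum 9; hence r5c4 = 2.
Cage a needs two cells with product 15; hence r2c4 = 5.
The 3 cells of cage i must have product 8, leaving r3c3 = 4.
5 is placed in row 3; hence r3c4 = 3.
Cage i has product 8, leaving r4c3 = 2.
Column 4 now contains 2, which forces r4c4 = 1.
Cage b needs sum 11; hence r2c2 = 2.
Column 3 already has 2, leaving r2c3 = 3.
Row 3 now contains 3, leaving r3c2 = 1.
Row 4 now contains 1, so r4c2 = 4.
4 is placed in row 4, which forces r4c5 = 3.
Column 3 now contains 3, which forces r5c3 = 5.
3 is placed in column 5; hence r5c5 = 4.
Column 2 already has 1, leaving r1c2 = 5.
5 is placed in column 3, leaving r1c3 = 1.
Row 5 already has 5, leaving r5c2 = 3.

3 5 1 4 2 / 4 2 3 5 1 / 2 1 4 3 5 / 5 4 2 1 3 / 1 3 5 2 4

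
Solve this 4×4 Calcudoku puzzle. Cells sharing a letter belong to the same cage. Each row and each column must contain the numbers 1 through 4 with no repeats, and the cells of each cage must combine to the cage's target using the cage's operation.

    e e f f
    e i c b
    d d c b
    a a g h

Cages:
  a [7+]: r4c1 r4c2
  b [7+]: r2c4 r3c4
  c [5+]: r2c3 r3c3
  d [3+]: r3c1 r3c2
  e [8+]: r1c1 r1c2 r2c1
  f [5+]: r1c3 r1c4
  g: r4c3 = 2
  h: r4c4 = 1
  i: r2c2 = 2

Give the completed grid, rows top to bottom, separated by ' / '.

1 4 3 2 / 3 2 1 4 / 2 1 4 3 / 4 3 2 1

Cage i is a single given cell, so r2c2 = 2.
2 is placed in column 2; hence r3c2 = 1.
Cage g is a single given cell, which forces r4c3 = 2.
Cage h is a single given cell; hence r4c4 = 1.
Cage c needs two cells with sum 5, which forces r2c3 = 1.
1 is placed in row 3, leaving r3c1 = 2.
Cage c needs two cells with sum 5; hence r3c3 = 4.
Row 3 now contains 4, which forces r3c4 = 3.
Cage e has sum 8, which forces r1c1 = 1.
Column 3 already has 1, which forces r1c3 = 3.
Cage f's pair has sum 5, which forces r1c4 = 2.
3 is placed in column 4, leaving r2c4 = 4.
3 is placed in row 1; hence r1c2 = 4.
Row 2 now contains 4; hence r2c1 = 3.
3 is placed in column 1, so r4c1 = 4.
4 is placed in column 2, so r4c2 = 3.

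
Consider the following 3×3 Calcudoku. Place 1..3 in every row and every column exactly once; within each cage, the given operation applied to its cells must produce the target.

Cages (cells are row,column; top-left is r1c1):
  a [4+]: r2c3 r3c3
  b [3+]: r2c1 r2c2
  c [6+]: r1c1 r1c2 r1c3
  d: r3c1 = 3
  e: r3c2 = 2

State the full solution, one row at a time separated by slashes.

Cage d is given, leaving r3c1 = 3.
E is a freebie, so r3c2 = 2.
Row 3 now contains 3, leaving r3c3 = 1.
Cage b needs two cells with sum 3; hence r2c1 = 2.
Column 2 now contains 2, so r2c2 = 1.
Column 3 already has 1; hence r2c3 = 3.
Column 1 now contains 2; hence r1c1 = 1.
1 is placed in column 2; hence r1c2 = 3.
Column 3 now contains 3, leaving r1c3 = 2.

1 3 2 / 2 1 3 / 3 2 1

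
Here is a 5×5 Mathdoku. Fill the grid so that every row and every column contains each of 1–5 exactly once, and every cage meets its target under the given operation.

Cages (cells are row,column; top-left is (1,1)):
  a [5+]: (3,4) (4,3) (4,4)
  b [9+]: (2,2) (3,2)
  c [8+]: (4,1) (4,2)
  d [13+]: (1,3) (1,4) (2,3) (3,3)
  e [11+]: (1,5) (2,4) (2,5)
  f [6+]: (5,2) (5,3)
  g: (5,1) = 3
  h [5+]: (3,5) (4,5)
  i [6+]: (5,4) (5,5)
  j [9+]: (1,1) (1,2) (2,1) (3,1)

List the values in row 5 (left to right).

3 1 5 4 2

G is a freebie, so (5,1) = 3.
Column 1 already has 3, leaving (4,1) = 5.
Cage c's pair has sum 8, so (4,2) = 3.
Row 4 already has 3, so (4,4) = 1.
Cage j needs sum 9, which forces (1,2) = 2.
Column 4 now contains 1, so (3,4) = 2.
1 is placed in row 4; hence (4,3) = 2.
Row 4 already has 2, leaving (4,5) = 4.
Cage j has sum 9, leaving (2,1) = 2.
Cage h's pair has sum 5, so (3,5) = 1.
Column 5 now contains 1; hence (5,5) = 2.
The 4 cells of cage j must have sum 9, leaving (1,1) = 1.
Cage e needs sum 11, leaving (1,5) = 3.
Cage e needs sum 11; hence (2,4) = 3.
Column 5 now contains 1, so (2,5) = 5.
1 is placed in row 3, so (3,1) = 4.
4 is placed in row 3; hence (3,2) = 5.
Row 3 now contains 5, which forces (3,3) = 3.
Column 2 now contains 5, leaving (5,2) = 1.
Row 5 now contains 1; hence (5,3) = 5.
Cage i needs two cells with sum 6, so (5,4) = 4.
Column 3 already has 5, so (1,3) = 4.
Column 4 now contains 4; hence (1,4) = 5.
Row 2 now contains 5, which forces (2,2) = 4.
The 4 cells of cage d must have sum 13; hence (2,3) = 1.
Filled in: 1 2 4 5 3 / 2 4 1 3 5 / 4 5 3 2 1 / 5 3 2 1 4 / 3 1 5 4 2.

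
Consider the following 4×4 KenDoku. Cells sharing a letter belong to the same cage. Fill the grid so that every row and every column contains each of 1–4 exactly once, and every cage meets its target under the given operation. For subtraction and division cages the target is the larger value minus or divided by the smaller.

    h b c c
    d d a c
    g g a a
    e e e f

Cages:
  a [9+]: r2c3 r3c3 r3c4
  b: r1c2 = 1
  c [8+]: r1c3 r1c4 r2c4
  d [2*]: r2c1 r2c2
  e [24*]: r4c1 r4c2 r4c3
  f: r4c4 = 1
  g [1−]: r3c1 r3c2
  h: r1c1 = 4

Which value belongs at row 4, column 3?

Cage h is a single given cell; hence r1c1 = 4.
Cage b is a single given cell, so r1c2 = 1.
Column 2 already has 1, which forces r2c2 = 2.
Cage f is a single given cell, so r4c4 = 1.
Cage c needs sum 8, so r1c3 = 3.
Cage c needs sum 8, so r1c4 = 2.
2 is placed in row 2, so r2c1 = 1.
Column 3 already has 3, leaving r2c3 = 4.
Cage c has sum 8; hence r2c4 = 3.
Column 4 now contains 3, which forces r3c4 = 4.
Column 3 now contains 4, leaving r4c3 = 2.
Cage g needs two cells with difference 1, leaving r3c1 = 2.
4 is placed in row 3, so r3c2 = 3.
2 is placed in column 3, leaving r3c3 = 1.
2 is placed in row 4, so r4c1 = 3.
The 3 cells of cage e must have product 24, so r4c2 = 4.
The full grid is 4 1 3 2 / 1 2 4 3 / 2 3 1 4 / 3 4 2 1.

2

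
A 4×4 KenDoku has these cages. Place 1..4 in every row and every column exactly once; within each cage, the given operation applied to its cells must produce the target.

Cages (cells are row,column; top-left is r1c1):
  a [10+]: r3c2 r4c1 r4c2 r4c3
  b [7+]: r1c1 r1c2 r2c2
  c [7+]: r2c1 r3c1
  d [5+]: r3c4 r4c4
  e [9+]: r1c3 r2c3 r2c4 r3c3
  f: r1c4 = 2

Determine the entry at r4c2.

3

Cage f is a single given cell, leaving r1c4 = 2.
Column 1 needs a 2, and only r4c1 is open for it.
The only place for 2 in row 3 is r3c3.
The 4 cells of cage e must have sum 9, which forces r1c3 = 3.
The 4 cells of cage e must have sum 9, leaving r2c3 = 1.
Cage e needs sum 9; hence r2c4 = 3.
1 is placed in column 3; hence r4c3 = 4.
Row 4 now contains 4, which forces r4c4 = 1.
3 is placed in row 2; hence r2c1 = 4.
3 is placed in row 2; hence r2c2 = 2.
Cage c needs two cells with sum 7, leaving r3c1 = 3.
Cage a needs sum 10, which forces r3c2 = 1.
Column 4 now contains 1, which forces r3c4 = 4.
Row 4 already has 1, so r4c2 = 3.
Column 1 already has 4, so r1c1 = 1.
1 is placed in column 2; hence r1c2 = 4.
The full grid is 1 4 3 2 / 4 2 1 3 / 3 1 2 4 / 2 3 4 1.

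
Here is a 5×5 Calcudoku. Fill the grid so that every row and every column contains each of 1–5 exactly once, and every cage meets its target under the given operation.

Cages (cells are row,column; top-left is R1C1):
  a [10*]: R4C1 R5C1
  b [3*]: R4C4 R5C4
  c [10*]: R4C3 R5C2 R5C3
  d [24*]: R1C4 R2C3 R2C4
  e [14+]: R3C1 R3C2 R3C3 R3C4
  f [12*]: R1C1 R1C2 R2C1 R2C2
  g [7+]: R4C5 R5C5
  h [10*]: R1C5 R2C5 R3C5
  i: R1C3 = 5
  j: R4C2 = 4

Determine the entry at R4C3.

2

Cage i is a single given cell; hence R1C3 = 5.
Cage j is given, so R4C2 = 4.
The 3 cells of cage c must have product 10, which forces R5C2 = 5.
Cage a needs two cells with product 10, leaving R4C1 = 5.
5 is placed in row 4, so R4C5 = 3.
Row 5 already has 5; hence R5C1 = 2.
2 is placed in row 5, leaving R5C3 = 1.
Row 5 now contains 1, leaving R5C4 = 3.
2 is placed in row 5, which forces R5C5 = 4.
Cage d needs product 24, which forces R2C3 = 3.
The 4 cells of cage e must have sum 14; hence R3C4 = 5.
1 is placed in column 3, so R4C3 = 2.
Row 4 already has 3, leaving R4C4 = 1.
Cage f needs product 12, which forces R1C1 = 1.
The 4 cells of cage f must have product 12, leaving R1C2 = 3.
1 is placed in row 1; hence R1C5 = 2.
The 4 cells of cage f must have product 12, leaving R2C1 = 4.
3 is placed in row 2, which forces R2C2 = 1.
Row 2 already has 4, leaving R2C4 = 2.
Cage h has product 10, which forces R2C5 = 5.
The 4 cells of cage e must have sum 14, leaving R3C1 = 3.
Cage e has sum 14; hence R3C2 = 2.
Column 3 now contains 2, which forces R3C3 = 4.
Column 5 already has 2, so R3C5 = 1.
Row 1 already has 2; hence R1C4 = 4.
The full grid is 1 3 5 4 2 / 4 1 3 2 5 / 3 2 4 5 1 / 5 4 2 1 3 / 2 5 1 3 4.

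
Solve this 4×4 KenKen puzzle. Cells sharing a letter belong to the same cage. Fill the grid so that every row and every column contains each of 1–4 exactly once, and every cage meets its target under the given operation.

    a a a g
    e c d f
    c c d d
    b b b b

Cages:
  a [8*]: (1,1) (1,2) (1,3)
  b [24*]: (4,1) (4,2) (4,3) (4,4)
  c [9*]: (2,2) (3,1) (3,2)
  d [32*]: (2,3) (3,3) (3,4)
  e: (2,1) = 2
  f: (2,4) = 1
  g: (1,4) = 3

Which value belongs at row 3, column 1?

Cage g is given, leaving (1,4) = 3.
Cage e is given; hence (2,1) = 2.
The 3 cells of cage c must have product 9, so (2,2) = 3.
Cage d needs product 32, which forces (2,3) = 4.
Cage f is a single given cell; hence (2,4) = 1.
Cage c needs product 9; hence (3,1) = 3.
The 3 cells of cage c must have product 9, leaving (3,2) = 1.
Cage d needs product 32, which forces (3,3) = 2.
Cage d needs product 32, so (3,4) = 4.
4 is placed in column 4, leaving (4,4) = 2.
The 3 cells of cage a must have product 8, which forces (1,1) = 4.
The 3 cells of cage a must have product 8, leaving (1,2) = 2.
Column 3 already has 2, which forces (1,3) = 1.
The 4 cells of cage b must have product 24, so (4,1) = 1.
Row 4 now contains 2, so (4,2) = 4.
Cage b has product 24; hence (4,3) = 3.
Filled in: 4 2 1 3 / 2 3 4 1 / 3 1 2 4 / 1 4 3 2.

3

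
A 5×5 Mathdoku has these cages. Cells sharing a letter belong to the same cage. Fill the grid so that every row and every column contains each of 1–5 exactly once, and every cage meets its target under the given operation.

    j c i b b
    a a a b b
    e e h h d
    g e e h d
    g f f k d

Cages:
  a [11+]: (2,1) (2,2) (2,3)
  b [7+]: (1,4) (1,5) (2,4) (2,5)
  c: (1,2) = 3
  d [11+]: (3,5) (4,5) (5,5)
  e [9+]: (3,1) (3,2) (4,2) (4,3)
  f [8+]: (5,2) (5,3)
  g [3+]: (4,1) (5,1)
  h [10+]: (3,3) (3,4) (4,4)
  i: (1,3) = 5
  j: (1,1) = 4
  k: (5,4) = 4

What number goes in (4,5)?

Cage j is given, which forces (1,1) = 4.
C is a freebie, leaving (1,2) = 3.
Cage i is a single given cell; hence (1,3) = 5.
3 is placed in column 2, which forces (5,2) = 5.
Column 3 now contains 5, so (5,3) = 3.
K is a freebie, which forces (5,4) = 4.
4 is placed in row 5, leaving (5,5) = 2.
Cage b has sum 7, leaving (1,4) = 2.
Column 5 already has 2, so (1,5) = 1.
Cage a has sum 11; hence (2,1) = 5.
The 4 cells of cage b must have sum 7, which forces (2,4) = 1.
Cage b has sum 7, which forces (2,5) = 3.
The two cells of cage g must have sum 3, which forces (4,1) = 2.
Row 5 already has 2, which forces (5,1) = 1.
Column 1 already has 1, which forces (3,1) = 3.
The 4 cells of cage e must have sum 9, so (3,2) = 1.
The 3 cells of cage h must have sum 10, which forces (3,3) = 2.
Row 3 now contains 3, leaving (3,4) = 5.
Row 3 already has 5; hence (3,5) = 4.
The 4 cells of cage e must have sum 9; hence (4,2) = 4.
Cage e has sum 9, which forces (4,3) = 1.
Column 4 already has 5, so (4,4) = 3.
Column 5 now contains 4, leaving (4,5) = 5.
Column 2 already has 4, which forces (2,2) = 2.
Column 3 now contains 2, so (2,3) = 4.
The full grid is 4 3 5 2 1 / 5 2 4 1 3 / 3 1 2 5 4 / 2 4 1 3 5 / 1 5 3 4 2.

5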